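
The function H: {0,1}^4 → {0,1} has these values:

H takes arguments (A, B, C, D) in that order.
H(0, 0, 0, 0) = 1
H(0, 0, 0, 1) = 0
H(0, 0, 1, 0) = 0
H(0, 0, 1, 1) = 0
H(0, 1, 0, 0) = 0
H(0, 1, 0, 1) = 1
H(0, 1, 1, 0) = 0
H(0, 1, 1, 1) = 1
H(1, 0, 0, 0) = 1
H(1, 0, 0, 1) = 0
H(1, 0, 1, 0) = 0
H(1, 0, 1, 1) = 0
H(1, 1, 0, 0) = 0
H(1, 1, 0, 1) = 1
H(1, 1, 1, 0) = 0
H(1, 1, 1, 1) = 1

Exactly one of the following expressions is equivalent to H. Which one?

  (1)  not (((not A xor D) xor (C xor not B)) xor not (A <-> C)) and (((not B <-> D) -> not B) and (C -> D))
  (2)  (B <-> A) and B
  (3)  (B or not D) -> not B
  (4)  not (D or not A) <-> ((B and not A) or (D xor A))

1

(2) fails at (0,0,0,0): the formula yields 0, H is 1.
(3) fails at (0,0,0,1): the formula yields 1, H is 0.
(4) fails at (0,0,1,0): the formula yields 1, H is 0.
(1) is the remaining candidate, and it agrees with H on all 16 inputs.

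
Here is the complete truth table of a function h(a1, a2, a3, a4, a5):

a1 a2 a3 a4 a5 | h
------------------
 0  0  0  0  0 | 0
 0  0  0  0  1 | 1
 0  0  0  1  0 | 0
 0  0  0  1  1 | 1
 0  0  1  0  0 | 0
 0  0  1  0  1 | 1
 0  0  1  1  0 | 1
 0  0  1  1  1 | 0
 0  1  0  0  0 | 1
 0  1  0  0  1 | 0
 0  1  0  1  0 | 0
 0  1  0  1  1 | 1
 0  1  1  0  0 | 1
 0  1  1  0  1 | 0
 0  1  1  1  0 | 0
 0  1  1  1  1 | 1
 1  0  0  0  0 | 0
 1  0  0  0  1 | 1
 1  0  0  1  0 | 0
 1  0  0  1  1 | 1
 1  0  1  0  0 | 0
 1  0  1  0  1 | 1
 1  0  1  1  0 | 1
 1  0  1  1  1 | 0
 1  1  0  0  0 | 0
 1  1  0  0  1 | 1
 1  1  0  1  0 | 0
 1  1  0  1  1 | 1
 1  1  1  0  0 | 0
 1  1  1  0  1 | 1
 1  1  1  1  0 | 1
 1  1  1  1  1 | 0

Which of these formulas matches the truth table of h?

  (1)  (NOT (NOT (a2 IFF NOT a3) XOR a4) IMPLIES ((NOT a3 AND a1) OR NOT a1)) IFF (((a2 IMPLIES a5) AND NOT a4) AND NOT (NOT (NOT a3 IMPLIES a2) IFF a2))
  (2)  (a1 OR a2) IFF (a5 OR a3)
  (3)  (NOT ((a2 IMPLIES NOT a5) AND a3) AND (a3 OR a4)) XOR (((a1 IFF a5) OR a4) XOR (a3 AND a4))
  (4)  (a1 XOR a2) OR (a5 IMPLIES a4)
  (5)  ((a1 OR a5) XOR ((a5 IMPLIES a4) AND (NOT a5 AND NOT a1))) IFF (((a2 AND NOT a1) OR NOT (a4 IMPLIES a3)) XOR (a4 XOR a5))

5

(1) disagrees with h on (0,0,0,0,0) (formula → 1, table → 0); rule it out.
(2) disagrees with h on (0,0,0,0,0) (formula → 1, table → 0); rule it out.
(3) disagrees with h on (0,0,0,0,0) (formula → 1, table → 0); rule it out.
(4) disagrees with h on (0,0,0,0,0) (formula → 1, table → 0); rule it out.
Only (5) survives; checking it on all 32 rows confirms it matches h.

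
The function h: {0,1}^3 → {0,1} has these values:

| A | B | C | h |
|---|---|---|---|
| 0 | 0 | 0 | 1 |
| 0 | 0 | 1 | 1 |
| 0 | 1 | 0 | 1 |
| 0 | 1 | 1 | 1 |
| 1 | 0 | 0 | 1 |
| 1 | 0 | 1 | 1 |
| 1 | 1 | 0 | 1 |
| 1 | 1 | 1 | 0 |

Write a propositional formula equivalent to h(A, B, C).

h(A, B, C) = ((A · B) · C)'

The output is 0 only when every input is 1 — NAND of all inputs.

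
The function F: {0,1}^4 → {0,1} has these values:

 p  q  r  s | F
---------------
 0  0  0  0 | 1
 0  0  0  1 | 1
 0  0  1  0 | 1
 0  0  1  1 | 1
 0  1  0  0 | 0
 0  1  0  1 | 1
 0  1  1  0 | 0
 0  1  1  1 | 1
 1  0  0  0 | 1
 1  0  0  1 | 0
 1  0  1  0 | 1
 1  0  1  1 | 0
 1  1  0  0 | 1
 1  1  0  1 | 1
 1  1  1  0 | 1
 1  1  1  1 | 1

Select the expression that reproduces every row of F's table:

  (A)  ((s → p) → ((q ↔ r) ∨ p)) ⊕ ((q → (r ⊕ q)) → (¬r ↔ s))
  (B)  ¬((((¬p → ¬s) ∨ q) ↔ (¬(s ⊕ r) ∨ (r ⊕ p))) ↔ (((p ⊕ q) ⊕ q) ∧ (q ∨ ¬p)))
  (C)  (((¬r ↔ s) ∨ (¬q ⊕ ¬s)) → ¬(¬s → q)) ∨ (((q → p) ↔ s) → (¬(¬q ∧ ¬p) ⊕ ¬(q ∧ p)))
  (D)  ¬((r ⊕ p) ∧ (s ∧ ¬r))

(A) fails at (0,0,0,1): the formula yields 0, F is 1.
(B) fails at (0,0,1,1): the formula yields 0, F is 1.
(D) fails at (0,1,0,0): the formula yields 1, F is 0.
(C) is the remaining candidate, and it agrees with F on all 16 inputs.

C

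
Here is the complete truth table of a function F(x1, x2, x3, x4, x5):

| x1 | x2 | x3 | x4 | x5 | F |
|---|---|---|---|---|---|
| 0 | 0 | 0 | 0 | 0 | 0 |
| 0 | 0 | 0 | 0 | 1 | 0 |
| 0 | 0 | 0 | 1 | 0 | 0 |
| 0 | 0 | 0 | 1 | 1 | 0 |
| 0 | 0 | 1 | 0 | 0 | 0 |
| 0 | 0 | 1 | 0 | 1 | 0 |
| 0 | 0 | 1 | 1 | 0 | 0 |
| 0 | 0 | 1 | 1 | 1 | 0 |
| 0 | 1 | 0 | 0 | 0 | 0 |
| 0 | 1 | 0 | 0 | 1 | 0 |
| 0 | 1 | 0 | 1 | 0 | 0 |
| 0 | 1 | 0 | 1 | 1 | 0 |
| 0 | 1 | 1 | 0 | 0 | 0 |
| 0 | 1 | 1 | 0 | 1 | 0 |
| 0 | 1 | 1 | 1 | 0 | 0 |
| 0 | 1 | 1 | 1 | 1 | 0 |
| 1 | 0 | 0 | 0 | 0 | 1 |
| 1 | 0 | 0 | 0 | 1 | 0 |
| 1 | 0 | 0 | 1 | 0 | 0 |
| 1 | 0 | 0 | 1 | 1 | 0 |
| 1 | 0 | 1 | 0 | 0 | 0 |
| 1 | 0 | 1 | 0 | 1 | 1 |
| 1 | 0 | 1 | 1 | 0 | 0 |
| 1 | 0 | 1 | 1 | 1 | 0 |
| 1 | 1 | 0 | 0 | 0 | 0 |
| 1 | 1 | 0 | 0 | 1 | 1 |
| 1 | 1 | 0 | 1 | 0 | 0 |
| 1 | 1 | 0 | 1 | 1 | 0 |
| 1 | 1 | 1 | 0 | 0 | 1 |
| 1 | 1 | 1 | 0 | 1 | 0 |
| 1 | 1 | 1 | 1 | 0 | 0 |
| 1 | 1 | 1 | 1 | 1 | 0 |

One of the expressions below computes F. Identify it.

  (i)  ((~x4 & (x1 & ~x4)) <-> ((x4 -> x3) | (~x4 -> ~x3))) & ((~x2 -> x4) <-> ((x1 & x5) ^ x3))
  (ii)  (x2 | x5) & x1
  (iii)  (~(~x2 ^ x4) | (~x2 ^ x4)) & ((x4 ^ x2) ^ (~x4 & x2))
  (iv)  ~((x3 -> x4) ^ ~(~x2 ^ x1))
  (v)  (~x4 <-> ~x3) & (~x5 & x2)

(ii): at (1,0,0,0,0) it gives 0, but F = 1 — eliminated.
(iii): at (0,0,0,1,0) it gives 1, but F = 0 — eliminated.
(iv): at (0,0,1,0,0) it gives 1, but F = 0 — eliminated.
(v): at (0,1,0,0,0) it gives 1, but F = 0 — eliminated.
(i) is the remaining candidate, and it agrees with F on all 32 inputs.

i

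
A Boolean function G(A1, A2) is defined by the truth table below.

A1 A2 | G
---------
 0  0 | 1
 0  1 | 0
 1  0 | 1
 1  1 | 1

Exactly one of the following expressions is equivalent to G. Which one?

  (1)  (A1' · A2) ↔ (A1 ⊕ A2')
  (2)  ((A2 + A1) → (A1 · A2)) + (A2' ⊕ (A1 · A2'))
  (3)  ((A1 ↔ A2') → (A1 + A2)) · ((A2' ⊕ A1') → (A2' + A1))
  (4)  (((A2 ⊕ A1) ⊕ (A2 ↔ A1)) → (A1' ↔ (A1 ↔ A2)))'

(1) disagrees with G on (0,0) (formula → 0, table → 1); rule it out.
(2) disagrees with G on (1,0) (formula → 0, table → 1); rule it out.
(4) disagrees with G on (0,0) (formula → 0, table → 1); rule it out.
That leaves (3). Evaluating it on every row reproduces the table of G exactly.

3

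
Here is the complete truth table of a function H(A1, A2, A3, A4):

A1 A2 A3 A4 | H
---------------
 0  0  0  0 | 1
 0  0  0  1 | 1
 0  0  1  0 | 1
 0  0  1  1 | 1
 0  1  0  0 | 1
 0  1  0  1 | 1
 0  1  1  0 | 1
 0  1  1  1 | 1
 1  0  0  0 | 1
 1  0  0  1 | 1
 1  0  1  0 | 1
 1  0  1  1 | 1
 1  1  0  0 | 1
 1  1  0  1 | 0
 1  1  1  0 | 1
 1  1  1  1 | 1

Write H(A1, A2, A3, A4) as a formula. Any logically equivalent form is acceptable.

Only row (1,1,0,1) gives 0. So H is 1 everywhere except there — the complement of the minterm A1·A2·¬A3·A4.

H(A1, A2, A3, A4) = (((A1 · A2) · A3') · A4)'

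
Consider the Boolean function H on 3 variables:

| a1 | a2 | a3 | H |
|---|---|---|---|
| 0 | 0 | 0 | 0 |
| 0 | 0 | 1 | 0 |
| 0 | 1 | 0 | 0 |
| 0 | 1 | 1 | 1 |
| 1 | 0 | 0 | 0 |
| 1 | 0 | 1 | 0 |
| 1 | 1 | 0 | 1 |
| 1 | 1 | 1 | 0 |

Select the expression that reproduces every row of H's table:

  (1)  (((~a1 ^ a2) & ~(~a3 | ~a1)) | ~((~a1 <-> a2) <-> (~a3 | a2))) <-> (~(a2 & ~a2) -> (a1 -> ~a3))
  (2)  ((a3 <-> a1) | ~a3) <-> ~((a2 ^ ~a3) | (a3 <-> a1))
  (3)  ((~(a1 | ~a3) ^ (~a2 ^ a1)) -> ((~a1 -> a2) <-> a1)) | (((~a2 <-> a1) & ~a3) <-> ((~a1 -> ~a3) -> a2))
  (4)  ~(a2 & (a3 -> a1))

2

(1) fails at (0,0,0): the formula yields 1, H is 0.
(3) fails at (0,0,0): the formula yields 1, H is 0.
(4) fails at (0,0,0): the formula yields 1, H is 0.
That leaves (2). Evaluating it on every row reproduces the table of H exactly.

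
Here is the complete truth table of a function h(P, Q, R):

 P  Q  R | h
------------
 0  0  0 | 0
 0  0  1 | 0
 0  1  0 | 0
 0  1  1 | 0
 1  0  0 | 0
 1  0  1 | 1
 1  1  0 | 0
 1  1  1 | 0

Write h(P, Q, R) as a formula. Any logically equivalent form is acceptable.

h is 1 on exactly one input, (1,0,1), whose minterm is P·¬Q·R. So h is just that conjunction.

h(P, Q, R) = (P and not Q) and R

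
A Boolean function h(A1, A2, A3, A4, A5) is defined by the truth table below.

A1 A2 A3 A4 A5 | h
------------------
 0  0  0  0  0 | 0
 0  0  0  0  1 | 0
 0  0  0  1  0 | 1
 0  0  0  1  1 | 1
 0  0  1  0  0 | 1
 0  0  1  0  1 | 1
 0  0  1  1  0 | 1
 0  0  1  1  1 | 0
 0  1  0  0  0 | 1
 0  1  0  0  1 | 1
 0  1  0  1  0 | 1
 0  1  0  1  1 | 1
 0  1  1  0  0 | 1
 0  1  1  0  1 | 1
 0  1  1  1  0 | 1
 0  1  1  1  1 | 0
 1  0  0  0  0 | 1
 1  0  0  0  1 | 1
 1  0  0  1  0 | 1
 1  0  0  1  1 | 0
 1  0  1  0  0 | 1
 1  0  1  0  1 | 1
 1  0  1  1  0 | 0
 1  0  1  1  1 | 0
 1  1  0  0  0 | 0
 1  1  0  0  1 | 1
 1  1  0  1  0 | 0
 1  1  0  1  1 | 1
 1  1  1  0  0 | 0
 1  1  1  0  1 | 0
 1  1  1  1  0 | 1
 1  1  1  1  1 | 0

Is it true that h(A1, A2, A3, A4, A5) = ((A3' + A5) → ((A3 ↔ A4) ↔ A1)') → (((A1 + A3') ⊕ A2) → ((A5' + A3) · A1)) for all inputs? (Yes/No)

Test each input against both h and the formula:
  A1=0, A2=0, A3=0, A4=0, A5=0: formula gives 0, h = 0 ✓
  A1=0, A2=0, A3=0, A4=0, A5=1: formula gives 0, h = 0 ✓
  A1=0, A2=0, A3=0, A4=1, A5=0: formula gives 1, h = 1 ✓
  A1=0, A2=0, A3=0, A4=1, A5=1: formula gives 1, h = 1 ✓
  …
  A1=0, A2=0, A3=1, A4=1, A5=1: formula gives 1, but h = 0 ✗
Row (0,0,1,1,1) is a counterexample, so the formula is not equivalent to h.

No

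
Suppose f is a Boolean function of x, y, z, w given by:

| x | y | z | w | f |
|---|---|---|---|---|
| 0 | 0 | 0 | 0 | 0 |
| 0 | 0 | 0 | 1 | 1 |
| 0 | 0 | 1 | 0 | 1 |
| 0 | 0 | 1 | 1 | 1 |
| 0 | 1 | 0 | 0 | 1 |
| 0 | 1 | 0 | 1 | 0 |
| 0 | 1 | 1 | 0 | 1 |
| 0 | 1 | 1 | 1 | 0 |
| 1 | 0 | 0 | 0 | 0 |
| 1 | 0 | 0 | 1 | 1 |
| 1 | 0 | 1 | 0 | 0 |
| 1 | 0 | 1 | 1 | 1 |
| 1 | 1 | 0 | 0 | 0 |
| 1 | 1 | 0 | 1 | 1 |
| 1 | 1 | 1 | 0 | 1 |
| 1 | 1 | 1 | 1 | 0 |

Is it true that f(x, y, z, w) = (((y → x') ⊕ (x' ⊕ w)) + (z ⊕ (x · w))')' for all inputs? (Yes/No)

No

Evaluate (((y → x') ⊕ (x' ⊕ w)) + (z ⊕ (x · w))')' on each row and compare to f:
  x=0, y=0, z=0, w=0: formula gives 0, f = 0 ✓
  x=0, y=0, z=0, w=1: formula gives 0, but f = 1 ✗
A single disagreement suffices: at (0,0,0,1) they differ, so the formula does not compute f.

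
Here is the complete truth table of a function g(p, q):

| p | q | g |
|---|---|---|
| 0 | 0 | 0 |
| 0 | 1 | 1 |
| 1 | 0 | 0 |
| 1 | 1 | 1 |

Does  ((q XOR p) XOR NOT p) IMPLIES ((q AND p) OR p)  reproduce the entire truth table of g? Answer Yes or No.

Check the formula against g row by row:
  p=0, q=0: formula gives 0, g = 0 ✓
  p=0, q=1: formula gives 1, g = 1 ✓
  p=1, q=0: formula gives 1, but g = 0 ✗
A single disagreement suffices: at (1,0) they differ, so the formula does not compute g.

No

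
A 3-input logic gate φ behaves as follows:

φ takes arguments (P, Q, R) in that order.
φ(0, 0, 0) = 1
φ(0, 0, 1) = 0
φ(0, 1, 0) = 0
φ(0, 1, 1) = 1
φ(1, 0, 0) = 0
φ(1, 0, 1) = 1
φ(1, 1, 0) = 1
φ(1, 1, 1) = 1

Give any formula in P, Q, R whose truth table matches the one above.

φ(P, Q, R) = NOT ((((NOT P AND NOT Q) AND R) OR ((NOT P AND Q) AND NOT R)) OR ((P AND NOT Q) AND NOT R))

The 0-rows are (0,0,1), (0,1,0), (1,0,0). Take each as a conjunction (¬P·¬Q·R, ¬P·Q·¬R, P·¬Q·¬R), form their disjunction, and complement — that gives a formula that is 1 everywhere φ is.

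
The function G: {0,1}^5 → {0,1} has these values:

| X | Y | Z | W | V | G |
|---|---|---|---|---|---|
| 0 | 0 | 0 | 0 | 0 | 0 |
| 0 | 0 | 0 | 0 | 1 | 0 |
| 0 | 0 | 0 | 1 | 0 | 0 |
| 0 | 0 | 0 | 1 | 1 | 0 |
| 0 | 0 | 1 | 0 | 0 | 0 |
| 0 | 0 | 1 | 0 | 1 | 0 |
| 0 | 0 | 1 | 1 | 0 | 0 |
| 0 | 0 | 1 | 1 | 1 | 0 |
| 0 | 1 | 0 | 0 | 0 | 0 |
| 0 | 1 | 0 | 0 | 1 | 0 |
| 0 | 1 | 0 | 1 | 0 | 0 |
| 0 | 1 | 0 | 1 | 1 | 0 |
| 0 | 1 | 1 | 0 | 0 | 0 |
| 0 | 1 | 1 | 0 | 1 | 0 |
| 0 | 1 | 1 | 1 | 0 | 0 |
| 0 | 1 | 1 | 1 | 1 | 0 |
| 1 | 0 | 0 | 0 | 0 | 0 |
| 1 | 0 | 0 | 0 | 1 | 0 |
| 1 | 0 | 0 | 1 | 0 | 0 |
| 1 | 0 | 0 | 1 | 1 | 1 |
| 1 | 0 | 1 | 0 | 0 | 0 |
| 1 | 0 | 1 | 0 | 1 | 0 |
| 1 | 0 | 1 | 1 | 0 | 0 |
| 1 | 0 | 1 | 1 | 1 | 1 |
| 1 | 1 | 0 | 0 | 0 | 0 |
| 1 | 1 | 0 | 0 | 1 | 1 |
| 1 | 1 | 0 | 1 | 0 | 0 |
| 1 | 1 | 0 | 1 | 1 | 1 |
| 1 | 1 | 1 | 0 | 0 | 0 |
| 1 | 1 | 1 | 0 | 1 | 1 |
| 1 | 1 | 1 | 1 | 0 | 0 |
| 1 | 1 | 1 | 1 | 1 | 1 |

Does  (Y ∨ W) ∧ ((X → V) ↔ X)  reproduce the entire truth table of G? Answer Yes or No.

Check the formula against G row by row:
  X=0, Y=0, Z=0, W=0, V=0: formula gives 0, G = 0 ✓
  X=0, Y=0, Z=0, W=0, V=1: formula gives 0, G = 0 ✓
  X=0, Y=0, Z=0, W=1, V=0: formula gives 0, G = 0 ✓
  X=0, Y=0, Z=0, W=1, V=1: formula gives 0, G = 0 ✓
  … (the remaining 28 rows also agree.)
No disagreement on any input; they are logically equivalent.

Yes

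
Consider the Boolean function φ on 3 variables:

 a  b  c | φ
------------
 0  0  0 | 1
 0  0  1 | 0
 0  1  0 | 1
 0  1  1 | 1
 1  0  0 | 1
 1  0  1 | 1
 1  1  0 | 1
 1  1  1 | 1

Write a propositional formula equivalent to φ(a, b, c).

Only row (0,0,1) gives 0. So φ is 1 everywhere except there — the complement of the minterm ¬a·¬b·c.

φ(a, b, c) = not ((not a and not b) and c)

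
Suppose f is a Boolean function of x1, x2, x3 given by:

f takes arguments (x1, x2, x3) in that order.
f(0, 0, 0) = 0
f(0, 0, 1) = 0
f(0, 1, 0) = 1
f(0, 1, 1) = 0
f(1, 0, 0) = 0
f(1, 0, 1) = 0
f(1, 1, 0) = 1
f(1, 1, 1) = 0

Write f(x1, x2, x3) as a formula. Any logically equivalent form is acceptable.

f(x1, x2, x3) = ((NOT x1 AND x2) AND NOT x3) OR ((x1 AND x2) AND NOT x3)

f=1 on 2 inputs: (0,1,0), (1,1,0). Reading each as a conjunction of literals (¬x1·x2·¬x3, x1·x2·¬x3) and taking the OR gives the canonical DNF.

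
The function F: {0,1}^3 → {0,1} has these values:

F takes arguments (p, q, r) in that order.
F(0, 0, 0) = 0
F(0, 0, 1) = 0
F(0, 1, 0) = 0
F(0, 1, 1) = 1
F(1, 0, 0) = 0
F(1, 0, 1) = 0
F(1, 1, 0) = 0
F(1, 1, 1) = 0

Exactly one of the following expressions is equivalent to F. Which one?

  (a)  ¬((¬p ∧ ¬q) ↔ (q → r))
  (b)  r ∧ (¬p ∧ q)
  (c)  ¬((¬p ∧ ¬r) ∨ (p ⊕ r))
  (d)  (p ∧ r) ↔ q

(a) disagrees with F on (1,0,0) (formula → 1, table → 0); rule it out.
(c) disagrees with F on (0,1,1) (formula → 0, table → 1); rule it out.
(d) disagrees with F on (0,0,0) (formula → 1, table → 0); rule it out.
That leaves (b). Evaluating it on every row reproduces the table of F exactly.

b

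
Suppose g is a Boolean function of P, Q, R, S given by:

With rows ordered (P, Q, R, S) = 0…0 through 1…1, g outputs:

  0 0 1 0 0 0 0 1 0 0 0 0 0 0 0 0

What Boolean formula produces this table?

g=1 on 2 inputs: (0,0,1,0), (0,1,1,1). Reading each as a conjunction of literals (¬P·¬Q·R·¬S, ¬P·Q·R·S) and taking the OR gives the canonical DNF.

g(P, Q, R, S) = (((not P and not Q) and R) and not S) or (((not P and Q) and R) and S)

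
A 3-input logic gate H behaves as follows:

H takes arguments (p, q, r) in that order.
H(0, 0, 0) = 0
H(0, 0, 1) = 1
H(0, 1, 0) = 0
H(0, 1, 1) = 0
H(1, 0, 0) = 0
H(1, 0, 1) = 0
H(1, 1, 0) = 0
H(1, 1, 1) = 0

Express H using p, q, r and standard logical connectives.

H(p, q, r) = (~p & ~q) & r

H is 1 on exactly one input, (0,0,1), whose minterm is ¬p·¬q·r. So H is just that conjunction.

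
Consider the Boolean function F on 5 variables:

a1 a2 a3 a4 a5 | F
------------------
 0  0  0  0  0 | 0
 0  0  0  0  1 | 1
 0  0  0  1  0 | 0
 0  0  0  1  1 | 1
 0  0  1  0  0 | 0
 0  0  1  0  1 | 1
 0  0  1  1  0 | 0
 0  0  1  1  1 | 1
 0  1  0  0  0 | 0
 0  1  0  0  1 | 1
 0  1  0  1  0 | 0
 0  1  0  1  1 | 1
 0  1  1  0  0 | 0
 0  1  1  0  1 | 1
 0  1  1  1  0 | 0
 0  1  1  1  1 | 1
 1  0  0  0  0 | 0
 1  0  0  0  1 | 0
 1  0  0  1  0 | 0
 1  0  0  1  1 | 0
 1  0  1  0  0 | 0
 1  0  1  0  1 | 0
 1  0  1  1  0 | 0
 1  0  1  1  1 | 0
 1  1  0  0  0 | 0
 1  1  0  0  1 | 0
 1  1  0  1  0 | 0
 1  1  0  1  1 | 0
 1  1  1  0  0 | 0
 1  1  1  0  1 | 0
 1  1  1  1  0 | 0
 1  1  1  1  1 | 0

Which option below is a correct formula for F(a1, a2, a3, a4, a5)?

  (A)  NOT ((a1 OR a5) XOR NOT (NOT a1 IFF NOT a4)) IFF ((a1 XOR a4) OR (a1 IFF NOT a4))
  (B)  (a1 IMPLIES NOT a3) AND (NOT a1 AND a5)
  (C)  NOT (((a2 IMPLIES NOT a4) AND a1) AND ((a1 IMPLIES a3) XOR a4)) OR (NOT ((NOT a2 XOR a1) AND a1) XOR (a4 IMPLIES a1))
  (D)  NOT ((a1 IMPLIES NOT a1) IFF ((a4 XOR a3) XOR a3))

B

(A) fails at (1,0,0,0,0): the formula yields 1, F is 0.
(C) fails at (0,0,0,0,0): the formula yields 1, F is 0.
(D) fails at (0,0,0,0,0): the formula yields 1, F is 0.
Only (B) survives; checking it on all 32 rows confirms it matches F.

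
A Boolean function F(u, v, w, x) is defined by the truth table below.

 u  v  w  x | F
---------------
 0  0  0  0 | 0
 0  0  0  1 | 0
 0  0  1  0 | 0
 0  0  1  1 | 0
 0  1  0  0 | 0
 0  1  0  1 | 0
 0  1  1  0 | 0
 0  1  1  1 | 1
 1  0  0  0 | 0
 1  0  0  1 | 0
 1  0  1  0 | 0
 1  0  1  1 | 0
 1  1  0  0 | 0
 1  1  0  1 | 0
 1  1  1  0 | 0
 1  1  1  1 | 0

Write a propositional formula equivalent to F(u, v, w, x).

F(u, v, w, x) = ((u' · v) · w) · x

Only row (0,1,1,1) gives 1. That row's minterm ¬u·v·w·x is F directly.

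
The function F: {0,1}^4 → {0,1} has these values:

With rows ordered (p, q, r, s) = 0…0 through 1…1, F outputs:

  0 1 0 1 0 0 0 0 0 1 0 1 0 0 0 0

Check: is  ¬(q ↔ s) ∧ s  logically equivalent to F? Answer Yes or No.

Check the formula against F row by row:
  p=0, q=0, r=0, s=0: formula gives 0, F = 0 ✓
  p=0, q=0, r=0, s=1: formula gives 1, F = 1 ✓
  p=0, q=0, r=1, s=0: formula gives 0, F = 0 ✓
  p=0, q=0, r=1, s=1: formula gives 1, F = 1 ✓
  …and likewise for the remaining 12 rows.
Every row agrees, so the formula is equivalent.

Yes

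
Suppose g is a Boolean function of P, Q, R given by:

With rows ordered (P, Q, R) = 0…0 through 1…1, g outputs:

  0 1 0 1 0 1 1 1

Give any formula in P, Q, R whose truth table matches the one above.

The 0-rows are (0,0,0), (0,1,0), (1,0,0). Take each as a conjunction (¬P·¬Q·¬R, ¬P·Q·¬R, P·¬Q·¬R), form their disjunction, and complement — that gives a formula that is 1 everywhere g is.

g(P, Q, R) = NOT ((((NOT P AND NOT Q) AND NOT R) OR ((NOT P AND Q) AND NOT R)) OR ((P AND NOT Q) AND NOT R))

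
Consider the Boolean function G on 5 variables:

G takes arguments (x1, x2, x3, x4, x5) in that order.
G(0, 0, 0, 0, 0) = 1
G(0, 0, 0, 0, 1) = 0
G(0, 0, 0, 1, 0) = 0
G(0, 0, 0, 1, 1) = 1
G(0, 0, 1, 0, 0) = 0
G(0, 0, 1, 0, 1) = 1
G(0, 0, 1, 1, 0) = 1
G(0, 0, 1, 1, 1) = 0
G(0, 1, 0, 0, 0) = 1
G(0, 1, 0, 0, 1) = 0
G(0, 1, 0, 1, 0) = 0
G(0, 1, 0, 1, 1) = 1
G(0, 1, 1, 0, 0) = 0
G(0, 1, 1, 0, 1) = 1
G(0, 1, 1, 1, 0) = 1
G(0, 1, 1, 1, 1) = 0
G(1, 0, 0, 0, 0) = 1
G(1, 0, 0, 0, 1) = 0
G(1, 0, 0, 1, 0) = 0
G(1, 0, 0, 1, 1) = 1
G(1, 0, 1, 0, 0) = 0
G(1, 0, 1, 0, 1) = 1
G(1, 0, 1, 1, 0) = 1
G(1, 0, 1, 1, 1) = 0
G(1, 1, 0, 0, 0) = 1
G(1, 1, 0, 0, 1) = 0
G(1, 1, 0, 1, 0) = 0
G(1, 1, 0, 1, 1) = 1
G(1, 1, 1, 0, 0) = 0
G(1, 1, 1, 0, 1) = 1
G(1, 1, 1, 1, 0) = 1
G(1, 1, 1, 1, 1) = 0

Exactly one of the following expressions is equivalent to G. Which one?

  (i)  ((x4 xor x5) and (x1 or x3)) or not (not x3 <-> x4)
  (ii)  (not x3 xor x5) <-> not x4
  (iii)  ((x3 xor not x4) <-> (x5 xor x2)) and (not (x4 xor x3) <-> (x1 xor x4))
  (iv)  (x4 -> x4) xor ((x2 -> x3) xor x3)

(i) disagrees with G on (0,0,0,0,1) (formula → 1, table → 0); rule it out.
(iii) disagrees with G on (0,0,0,0,0) (formula → 0, table → 1); rule it out.
(iv) disagrees with G on (0,0,0,0,0) (formula → 0, table → 1); rule it out.
(ii) is the remaining candidate, and it agrees with G on all 32 inputs.

ii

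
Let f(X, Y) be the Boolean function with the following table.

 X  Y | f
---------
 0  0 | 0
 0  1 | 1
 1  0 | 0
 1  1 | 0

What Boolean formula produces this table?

f(X, Y) = X' · Y

1 only at (0,1): NOT X AND Y.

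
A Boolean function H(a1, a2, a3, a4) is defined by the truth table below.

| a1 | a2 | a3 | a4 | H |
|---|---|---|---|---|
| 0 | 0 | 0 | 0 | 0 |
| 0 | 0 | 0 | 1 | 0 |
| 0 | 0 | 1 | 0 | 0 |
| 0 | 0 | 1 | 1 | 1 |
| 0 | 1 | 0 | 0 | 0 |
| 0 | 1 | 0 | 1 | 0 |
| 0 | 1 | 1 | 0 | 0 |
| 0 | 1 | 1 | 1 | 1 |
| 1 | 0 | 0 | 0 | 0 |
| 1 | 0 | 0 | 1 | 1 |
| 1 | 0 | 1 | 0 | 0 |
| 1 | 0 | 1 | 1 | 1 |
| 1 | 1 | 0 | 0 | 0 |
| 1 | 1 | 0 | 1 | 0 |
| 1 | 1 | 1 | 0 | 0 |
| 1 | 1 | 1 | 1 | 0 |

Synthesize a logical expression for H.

H(a1, a2, a3, a4) = (((((¬a1 ∧ ¬a2) ∧ a3) ∧ a4) ∨ (((¬a1 ∧ a2) ∧ a3) ∧ a4)) ∨ (((a1 ∧ ¬a2) ∧ ¬a3) ∧ a4)) ∨ (((a1 ∧ ¬a2) ∧ a3) ∧ a4)

The 1-rows are (0,0,1,1), (0,1,1,1), (1,0,0,1), (1,0,1,1). Each contributes one minterm — ¬a1·¬a2·a3·a4; ¬a1·a2·a3·a4; a1·¬a2·¬a3·a4; a1·¬a2·a3·a4 — and their disjunction is a sum-of-products form of H.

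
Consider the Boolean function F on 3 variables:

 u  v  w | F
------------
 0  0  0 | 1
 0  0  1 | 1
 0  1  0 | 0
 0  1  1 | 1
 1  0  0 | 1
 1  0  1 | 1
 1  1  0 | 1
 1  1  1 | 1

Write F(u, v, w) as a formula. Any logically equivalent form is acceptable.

F(u, v, w) = ((u' · v) · w')'

F is 0 on exactly one input, (0,1,0), whose minterm is ¬u·v·¬w. So F is the negation of that single conjunction.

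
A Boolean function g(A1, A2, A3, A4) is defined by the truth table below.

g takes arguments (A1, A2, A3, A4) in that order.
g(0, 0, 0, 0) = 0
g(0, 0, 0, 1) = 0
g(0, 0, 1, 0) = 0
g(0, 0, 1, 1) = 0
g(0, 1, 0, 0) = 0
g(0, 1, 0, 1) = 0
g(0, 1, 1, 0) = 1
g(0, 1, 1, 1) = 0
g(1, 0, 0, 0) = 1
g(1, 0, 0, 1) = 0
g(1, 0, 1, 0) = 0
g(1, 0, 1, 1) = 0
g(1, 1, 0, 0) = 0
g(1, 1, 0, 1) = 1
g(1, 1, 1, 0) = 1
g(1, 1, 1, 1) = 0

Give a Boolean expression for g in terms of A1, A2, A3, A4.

Collect the rows where g=1 — (0,1,1,0), (1,0,0,0), (1,1,0,1), (1,1,1,0) — and write one minterm per row: ¬A1·A2·A3·¬A4, A1·¬A2·¬A3·¬A4, A1·A2·¬A3·A4, A1·A2·A3·¬A4. Their union (logical OR) reproduces the table exactly.

g(A1, A2, A3, A4) = (((((¬A1 ∧ A2) ∧ A3) ∧ ¬A4) ∨ (((A1 ∧ ¬A2) ∧ ¬A3) ∧ ¬A4)) ∨ (((A1 ∧ A2) ∧ ¬A3) ∧ A4)) ∨ (((A1 ∧ A2) ∧ A3) ∧ ¬A4)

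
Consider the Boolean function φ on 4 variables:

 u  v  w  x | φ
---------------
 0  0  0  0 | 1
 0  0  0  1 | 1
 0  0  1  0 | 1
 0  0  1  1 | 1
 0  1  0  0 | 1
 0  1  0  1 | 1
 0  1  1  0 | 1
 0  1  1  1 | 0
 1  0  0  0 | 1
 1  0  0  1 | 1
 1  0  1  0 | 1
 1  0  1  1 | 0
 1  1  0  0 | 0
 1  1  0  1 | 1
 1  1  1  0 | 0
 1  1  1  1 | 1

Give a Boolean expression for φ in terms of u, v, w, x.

There are just 4 zero rows: (0,1,1,1), (1,0,1,1), (1,1,0,0), (1,1,1,0). Their minterms are ¬u·v·w·x, u·¬v·w·x, u·v·¬w·¬x, u·v·w·¬x; the OR of those covers precisely the 0-outputs, and negating it yields φ.

φ(u, v, w, x) = ¬((((((¬u ∧ v) ∧ w) ∧ x) ∨ (((u ∧ ¬v) ∧ w) ∧ x)) ∨ (((u ∧ v) ∧ ¬w) ∧ ¬x)) ∨ (((u ∧ v) ∧ w) ∧ ¬x))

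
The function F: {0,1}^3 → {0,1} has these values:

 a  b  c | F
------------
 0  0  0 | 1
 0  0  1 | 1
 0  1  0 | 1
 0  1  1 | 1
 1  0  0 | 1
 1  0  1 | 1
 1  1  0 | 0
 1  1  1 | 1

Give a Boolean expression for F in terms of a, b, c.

Only row (1,1,0) gives 0. So F is 1 everywhere except there — the complement of the minterm a·b·¬c.

F(a, b, c) = ~((a & b) & ~c)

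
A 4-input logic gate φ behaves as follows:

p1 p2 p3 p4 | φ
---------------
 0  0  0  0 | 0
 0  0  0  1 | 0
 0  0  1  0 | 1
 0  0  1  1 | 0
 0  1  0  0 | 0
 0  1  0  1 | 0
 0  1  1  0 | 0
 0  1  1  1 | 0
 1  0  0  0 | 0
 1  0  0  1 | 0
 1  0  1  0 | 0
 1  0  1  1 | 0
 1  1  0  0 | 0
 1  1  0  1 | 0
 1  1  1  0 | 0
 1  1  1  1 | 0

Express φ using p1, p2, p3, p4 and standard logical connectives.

φ is 1 on exactly one input, (0,0,1,0), whose minterm is ¬p1·¬p2·p3·¬p4. So φ is just that conjunction.

φ(p1, p2, p3, p4) = ((NOT p1 AND NOT p2) AND p3) AND NOT p4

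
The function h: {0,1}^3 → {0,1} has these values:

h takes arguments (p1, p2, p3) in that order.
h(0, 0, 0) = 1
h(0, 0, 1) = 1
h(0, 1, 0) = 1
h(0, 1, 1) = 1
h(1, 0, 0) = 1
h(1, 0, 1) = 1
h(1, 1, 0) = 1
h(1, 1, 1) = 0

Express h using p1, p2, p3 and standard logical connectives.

The output is 0 only when every input is 1 — NAND of all inputs.

h(p1, p2, p3) = ((p1 · p2) · p3)'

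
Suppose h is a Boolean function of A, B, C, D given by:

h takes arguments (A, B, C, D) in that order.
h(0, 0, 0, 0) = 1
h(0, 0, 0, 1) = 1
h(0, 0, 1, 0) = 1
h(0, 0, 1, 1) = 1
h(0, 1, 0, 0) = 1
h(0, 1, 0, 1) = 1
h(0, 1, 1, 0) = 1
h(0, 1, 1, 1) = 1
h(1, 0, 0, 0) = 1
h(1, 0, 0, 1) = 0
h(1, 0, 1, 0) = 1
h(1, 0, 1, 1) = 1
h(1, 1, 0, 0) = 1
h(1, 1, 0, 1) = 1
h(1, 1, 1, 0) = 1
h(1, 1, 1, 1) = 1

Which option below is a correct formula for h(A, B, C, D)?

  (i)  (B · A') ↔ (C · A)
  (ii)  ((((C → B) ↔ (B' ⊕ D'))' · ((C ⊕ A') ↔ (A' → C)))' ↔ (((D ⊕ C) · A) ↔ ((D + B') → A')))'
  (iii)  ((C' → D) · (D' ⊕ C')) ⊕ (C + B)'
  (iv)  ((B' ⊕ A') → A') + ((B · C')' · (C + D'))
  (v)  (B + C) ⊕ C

iv

(i): at (0,1,0,0) it gives 0, but h = 1 — eliminated.
(ii): at (1,0,0,0) it gives 0, but h = 1 — eliminated.
(iii): at (0,0,0,1) it gives 0, but h = 1 — eliminated.
(v): at (0,0,0,0) it gives 0, but h = 1 — eliminated.
That leaves (iv). Evaluating it on every row reproduces the table of h exactly.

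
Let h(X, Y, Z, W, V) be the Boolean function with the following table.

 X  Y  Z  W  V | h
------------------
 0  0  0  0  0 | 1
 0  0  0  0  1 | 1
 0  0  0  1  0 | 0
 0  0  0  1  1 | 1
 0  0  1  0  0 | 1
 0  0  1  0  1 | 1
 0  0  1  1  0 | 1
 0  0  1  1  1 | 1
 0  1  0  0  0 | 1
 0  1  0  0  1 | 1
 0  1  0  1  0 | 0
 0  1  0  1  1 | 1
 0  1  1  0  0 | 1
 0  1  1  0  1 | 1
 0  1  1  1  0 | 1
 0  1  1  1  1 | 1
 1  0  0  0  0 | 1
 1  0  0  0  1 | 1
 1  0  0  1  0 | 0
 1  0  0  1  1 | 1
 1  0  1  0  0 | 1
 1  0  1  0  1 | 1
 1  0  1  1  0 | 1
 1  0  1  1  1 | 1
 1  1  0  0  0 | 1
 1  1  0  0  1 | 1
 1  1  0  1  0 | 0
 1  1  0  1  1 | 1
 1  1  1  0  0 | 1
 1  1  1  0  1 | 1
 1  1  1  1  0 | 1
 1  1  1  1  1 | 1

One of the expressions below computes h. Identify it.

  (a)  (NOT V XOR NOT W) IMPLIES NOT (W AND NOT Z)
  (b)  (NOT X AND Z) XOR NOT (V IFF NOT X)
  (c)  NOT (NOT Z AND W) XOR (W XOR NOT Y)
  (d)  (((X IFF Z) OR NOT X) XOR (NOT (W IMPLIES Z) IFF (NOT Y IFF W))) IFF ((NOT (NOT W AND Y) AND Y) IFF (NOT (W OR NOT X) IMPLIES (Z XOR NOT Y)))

(b) fails at (0,0,0,0,1): the formula yields 0, h is 1.
(c) fails at (0,0,0,0,0): the formula yields 0, h is 1.
(d) fails at (0,0,0,1,0): the formula yields 1, h is 0.
(a) is the remaining candidate, and it agrees with h on all 32 inputs.

a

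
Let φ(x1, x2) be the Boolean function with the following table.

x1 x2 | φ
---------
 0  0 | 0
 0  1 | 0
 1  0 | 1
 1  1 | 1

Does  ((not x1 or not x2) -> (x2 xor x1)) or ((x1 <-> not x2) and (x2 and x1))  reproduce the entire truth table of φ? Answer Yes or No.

Check the formula against φ row by row:
  x1=0, x2=0: formula gives 0, φ = 0 ✓
  x1=0, x2=1: formula gives 1, but φ = 0 ✗
Since they disagree at (0,1), the expression is not a correct formula for φ.

No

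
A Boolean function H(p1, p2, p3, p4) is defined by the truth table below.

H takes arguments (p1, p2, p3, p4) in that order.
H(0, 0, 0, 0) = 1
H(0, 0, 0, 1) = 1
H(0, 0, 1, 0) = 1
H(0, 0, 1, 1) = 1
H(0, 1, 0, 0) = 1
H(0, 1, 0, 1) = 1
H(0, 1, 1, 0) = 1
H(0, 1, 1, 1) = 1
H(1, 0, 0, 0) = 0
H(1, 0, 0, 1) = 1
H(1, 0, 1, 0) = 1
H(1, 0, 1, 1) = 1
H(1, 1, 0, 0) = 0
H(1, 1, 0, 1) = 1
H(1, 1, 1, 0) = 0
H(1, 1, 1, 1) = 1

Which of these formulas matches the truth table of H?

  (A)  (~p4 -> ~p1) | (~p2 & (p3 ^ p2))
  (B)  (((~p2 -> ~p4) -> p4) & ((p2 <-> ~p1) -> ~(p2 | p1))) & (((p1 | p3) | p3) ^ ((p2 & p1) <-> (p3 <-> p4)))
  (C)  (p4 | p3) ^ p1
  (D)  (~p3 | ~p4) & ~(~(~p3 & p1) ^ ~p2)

(B): at (0,0,0,0) it gives 0, but H = 1 — eliminated.
(C): at (0,0,0,0) it gives 0, but H = 1 — eliminated.
(D): at (0,0,1,1) it gives 0, but H = 1 — eliminated.
That leaves (A). Evaluating it on every row reproduces the table of H exactly.

A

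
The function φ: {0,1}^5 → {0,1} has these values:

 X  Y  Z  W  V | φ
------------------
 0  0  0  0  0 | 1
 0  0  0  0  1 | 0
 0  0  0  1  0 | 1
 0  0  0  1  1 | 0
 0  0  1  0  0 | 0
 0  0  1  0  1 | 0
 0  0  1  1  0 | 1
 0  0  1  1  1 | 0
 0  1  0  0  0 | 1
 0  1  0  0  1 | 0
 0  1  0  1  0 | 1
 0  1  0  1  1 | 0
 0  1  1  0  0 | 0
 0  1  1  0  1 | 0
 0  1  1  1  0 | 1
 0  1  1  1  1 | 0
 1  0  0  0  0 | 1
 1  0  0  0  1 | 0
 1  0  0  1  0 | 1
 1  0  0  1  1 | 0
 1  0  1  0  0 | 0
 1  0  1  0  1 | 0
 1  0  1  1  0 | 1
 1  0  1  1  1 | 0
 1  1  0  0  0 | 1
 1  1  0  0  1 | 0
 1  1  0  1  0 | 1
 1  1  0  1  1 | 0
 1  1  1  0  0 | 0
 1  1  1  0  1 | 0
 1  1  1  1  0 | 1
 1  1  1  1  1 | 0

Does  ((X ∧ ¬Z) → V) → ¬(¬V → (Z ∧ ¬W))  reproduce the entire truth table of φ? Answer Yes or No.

Yes

Evaluate ((X ∧ ¬Z) → V) → ¬(¬V → (Z ∧ ¬W)) on each row and compare to φ:
  X=0, Y=0, Z=0, W=0, V=0: formula gives 1, φ = 1 ✓
  X=0, Y=0, Z=0, W=0, V=1: formula gives 0, φ = 0 ✓
  X=0, Y=0, Z=0, W=1, V=0: formula gives 1, φ = 1 ✓
  X=0, Y=0, Z=0, W=1, V=1: formula gives 0, φ = 0 ✓
  … (the remaining 28 rows also agree.)
All 32 rows match — the expression computes φ exactly.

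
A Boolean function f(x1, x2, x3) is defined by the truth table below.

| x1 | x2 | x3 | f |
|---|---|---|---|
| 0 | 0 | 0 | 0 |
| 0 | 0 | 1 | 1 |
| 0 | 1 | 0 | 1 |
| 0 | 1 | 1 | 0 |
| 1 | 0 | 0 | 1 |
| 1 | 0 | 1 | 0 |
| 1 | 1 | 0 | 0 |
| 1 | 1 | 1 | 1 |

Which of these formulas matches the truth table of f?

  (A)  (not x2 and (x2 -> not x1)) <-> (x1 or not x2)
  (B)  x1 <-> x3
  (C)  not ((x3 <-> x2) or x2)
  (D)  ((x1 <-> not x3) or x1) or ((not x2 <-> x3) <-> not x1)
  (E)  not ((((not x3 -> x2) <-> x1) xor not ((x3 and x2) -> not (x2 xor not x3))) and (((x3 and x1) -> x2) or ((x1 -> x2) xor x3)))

(A) fails at (0,0,0): the formula yields 1, f is 0.
(B) fails at (0,0,0): the formula yields 1, f is 0.
(C) fails at (0,1,0): the formula yields 0, f is 1.
(D) fails at (0,1,1): the formula yields 1, f is 0.
(E) is the remaining candidate, and it agrees with f on all 8 inputs.

E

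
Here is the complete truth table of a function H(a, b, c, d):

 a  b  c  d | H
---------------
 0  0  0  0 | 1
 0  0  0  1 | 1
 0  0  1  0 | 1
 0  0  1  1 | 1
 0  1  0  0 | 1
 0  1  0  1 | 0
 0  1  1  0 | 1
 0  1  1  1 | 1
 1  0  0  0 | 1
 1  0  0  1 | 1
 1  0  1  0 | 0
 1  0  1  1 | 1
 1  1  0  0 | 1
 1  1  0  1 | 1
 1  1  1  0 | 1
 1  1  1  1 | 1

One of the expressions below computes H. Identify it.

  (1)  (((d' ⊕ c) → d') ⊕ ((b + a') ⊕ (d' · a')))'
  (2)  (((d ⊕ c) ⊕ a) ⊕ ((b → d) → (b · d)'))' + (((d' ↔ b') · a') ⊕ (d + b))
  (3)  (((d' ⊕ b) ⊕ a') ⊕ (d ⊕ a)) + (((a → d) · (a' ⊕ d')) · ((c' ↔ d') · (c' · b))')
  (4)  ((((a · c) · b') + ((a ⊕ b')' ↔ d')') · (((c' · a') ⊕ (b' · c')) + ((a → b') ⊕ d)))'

(1) disagrees with H on (0,0,0,0) (formula → 0, table → 1); rule it out.
(3) disagrees with H on (0,0,0,0) (formula → 0, table → 1); rule it out.
(4) disagrees with H on (0,0,0,0) (formula → 0, table → 1); rule it out.
That leaves (2). Evaluating it on every row reproduces the table of H exactly.

2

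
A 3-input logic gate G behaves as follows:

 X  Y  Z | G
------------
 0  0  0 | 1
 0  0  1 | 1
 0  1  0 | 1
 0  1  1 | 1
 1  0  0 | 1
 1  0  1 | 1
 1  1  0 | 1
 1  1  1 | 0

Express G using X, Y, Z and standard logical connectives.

G(X, Y, Z) = ¬((X ∧ Y) ∧ Z)

The output is 0 only when every input is 1 — NAND of all inputs.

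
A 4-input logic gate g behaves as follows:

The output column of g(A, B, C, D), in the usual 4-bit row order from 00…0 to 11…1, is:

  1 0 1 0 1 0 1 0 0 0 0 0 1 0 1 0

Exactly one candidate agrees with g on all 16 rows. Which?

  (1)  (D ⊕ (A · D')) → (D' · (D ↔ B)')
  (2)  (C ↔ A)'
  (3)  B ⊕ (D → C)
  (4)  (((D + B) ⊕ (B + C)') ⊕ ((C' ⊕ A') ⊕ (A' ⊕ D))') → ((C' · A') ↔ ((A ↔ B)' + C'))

1

(2) disagrees with g on (0,0,0,0) (formula → 0, table → 1); rule it out.
(3) disagrees with g on (0,0,1,1) (formula → 1, table → 0); rule it out.
(4) disagrees with g on (0,0,0,1) (formula → 1, table → 0); rule it out.
That leaves (1). Evaluating it on every row reproduces the table of g exactly.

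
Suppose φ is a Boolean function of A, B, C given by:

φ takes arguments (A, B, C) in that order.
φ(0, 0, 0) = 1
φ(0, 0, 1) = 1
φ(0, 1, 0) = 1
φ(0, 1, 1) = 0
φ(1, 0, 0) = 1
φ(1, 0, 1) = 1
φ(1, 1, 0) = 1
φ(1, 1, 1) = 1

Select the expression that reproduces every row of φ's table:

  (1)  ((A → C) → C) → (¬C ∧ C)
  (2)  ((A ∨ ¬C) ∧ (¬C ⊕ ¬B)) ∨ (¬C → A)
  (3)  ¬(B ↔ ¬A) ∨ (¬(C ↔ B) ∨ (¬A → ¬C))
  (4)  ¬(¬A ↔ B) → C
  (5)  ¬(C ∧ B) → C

(1): at (0,0,1) it gives 0, but φ = 1 — eliminated.
(2): at (0,0,0) it gives 0, but φ = 1 — eliminated.
(4): at (0,0,0) it gives 0, but φ = 1 — eliminated.
(5): at (0,0,0) it gives 0, but φ = 1 — eliminated.
Only (3) survives; checking it on all 8 rows confirms it matches φ.

3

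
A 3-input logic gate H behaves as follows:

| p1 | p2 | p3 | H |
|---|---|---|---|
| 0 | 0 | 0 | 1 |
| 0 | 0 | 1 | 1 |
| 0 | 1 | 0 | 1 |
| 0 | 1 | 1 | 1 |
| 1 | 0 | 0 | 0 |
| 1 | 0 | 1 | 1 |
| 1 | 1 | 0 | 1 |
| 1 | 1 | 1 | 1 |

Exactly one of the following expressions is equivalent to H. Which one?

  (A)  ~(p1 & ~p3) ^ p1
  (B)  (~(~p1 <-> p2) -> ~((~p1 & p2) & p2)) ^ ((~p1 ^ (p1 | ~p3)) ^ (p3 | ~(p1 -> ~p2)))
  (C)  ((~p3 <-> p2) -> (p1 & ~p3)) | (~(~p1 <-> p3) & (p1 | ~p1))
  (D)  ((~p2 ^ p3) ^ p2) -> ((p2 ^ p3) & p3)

B

(A): at (1,0,0) it gives 1, but H = 0 — eliminated.
(C): at (0,0,1) it gives 0, but H = 1 — eliminated.
(D): at (0,0,0) it gives 0, but H = 1 — eliminated.
Only (B) survives; checking it on all 8 rows confirms it matches H.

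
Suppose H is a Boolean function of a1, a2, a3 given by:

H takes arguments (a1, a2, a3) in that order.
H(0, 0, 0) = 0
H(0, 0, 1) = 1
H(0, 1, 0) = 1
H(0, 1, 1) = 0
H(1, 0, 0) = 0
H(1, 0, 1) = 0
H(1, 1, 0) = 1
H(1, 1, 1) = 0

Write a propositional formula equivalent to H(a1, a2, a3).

H=1 on 3 inputs: (0,0,1), (0,1,0), (1,1,0). Reading each as a conjunction of literals (¬a1·¬a2·a3, ¬a1·a2·¬a3, a1·a2·¬a3) and taking the OR gives the canonical DNF.

H(a1, a2, a3) = (((not a1 and not a2) and a3) or ((not a1 and a2) and not a3)) or ((a1 and a2) and not a3)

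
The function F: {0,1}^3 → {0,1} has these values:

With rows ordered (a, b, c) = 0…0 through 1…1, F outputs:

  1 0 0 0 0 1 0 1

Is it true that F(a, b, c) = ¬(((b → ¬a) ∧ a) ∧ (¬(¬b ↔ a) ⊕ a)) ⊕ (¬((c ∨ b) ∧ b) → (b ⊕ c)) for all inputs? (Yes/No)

No

Test each input against both F and the formula:
  a=0, b=0, c=0: formula gives 1, F = 1 ✓
  a=0, b=0, c=1: formula gives 0, F = 0 ✓
  a=0, b=1, c=0: formula gives 0, F = 0 ✓
  a=0, b=1, c=1: formula gives 0, F = 0 ✓
  a=1, b=0, c=0: formula gives 0, F = 0 ✓
  …
  a=1, b=1, c=1: formula gives 0, but F = 1 ✗
Row (1,1,1) is a counterexample, so the formula is not equivalent to F.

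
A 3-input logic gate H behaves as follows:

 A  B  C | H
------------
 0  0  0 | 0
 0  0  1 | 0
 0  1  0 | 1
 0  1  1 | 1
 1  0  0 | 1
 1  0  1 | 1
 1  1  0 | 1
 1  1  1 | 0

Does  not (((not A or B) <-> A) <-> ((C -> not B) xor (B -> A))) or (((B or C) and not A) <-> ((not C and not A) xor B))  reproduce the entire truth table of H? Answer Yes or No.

Yes

Evaluate not (((not A or B) <-> A) <-> ((C -> not B) xor (B -> A))) or (((B or C) and not A) <-> ((not C and not A) xor B)) on each row and compare to H:
  A=0, B=0, C=0: formula gives 0, H = 0 ✓
  A=0, B=0, C=1: formula gives 0, H = 0 ✓
  A=0, B=1, C=0: formula gives 1, H = 1 ✓
  A=0, B=1, C=1: formula gives 1, H = 1 ✓
  A=1, B=0, C=0: formula gives 1, H = 1 ✓
  …and likewise for the remaining 3 rows.
All 8 rows match — the expression computes H exactly.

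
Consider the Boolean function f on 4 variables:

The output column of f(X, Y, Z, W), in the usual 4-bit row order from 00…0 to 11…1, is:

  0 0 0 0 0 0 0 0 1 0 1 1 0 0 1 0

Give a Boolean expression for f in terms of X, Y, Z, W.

f=1 on 4 inputs: (1,0,0,0), (1,0,1,0), (1,0,1,1), (1,1,1,0). Reading each as a conjunction of literals (X·¬Y·¬Z·¬W, X·¬Y·Z·¬W, X·¬Y·Z·W, X·Y·Z·¬W) and taking the OR gives the canonical DNF.

f(X, Y, Z, W) = (((((X ∧ ¬Y) ∧ ¬Z) ∧ ¬W) ∨ (((X ∧ ¬Y) ∧ Z) ∧ ¬W)) ∨ (((X ∧ ¬Y) ∧ Z) ∧ W)) ∨ (((X ∧ Y) ∧ Z) ∧ ¬W)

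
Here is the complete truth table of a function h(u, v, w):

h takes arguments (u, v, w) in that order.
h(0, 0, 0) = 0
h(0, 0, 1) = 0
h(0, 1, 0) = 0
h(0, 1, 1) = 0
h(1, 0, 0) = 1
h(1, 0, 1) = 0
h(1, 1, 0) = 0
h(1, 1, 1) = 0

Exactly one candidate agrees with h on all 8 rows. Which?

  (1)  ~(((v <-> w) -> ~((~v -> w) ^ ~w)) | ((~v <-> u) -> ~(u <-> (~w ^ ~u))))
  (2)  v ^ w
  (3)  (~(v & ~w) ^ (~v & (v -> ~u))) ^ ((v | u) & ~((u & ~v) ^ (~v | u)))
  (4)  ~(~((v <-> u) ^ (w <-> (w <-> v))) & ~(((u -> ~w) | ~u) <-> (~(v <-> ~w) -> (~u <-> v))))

(2): at (0,0,1) it gives 1, but h = 0 — eliminated.
(3): at (0,1,0) it gives 1, but h = 0 — eliminated.
(4): at (0,0,0) it gives 1, but h = 0 — eliminated.
Only (1) survives; checking it on all 8 rows confirms it matches h.

1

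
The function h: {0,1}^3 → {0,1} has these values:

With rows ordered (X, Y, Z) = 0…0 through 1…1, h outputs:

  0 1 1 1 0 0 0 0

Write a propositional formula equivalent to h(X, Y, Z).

h(X, Y, Z) = (((not X and not Y) and Z) or ((not X and Y) and not Z)) or ((not X and Y) and Z)

Collect the rows where h=1 — (0,0,1), (0,1,0), (0,1,1) — and write one minterm per row: ¬X·¬Y·Z, ¬X·Y·¬Z, ¬X·Y·Z. Their union (logical OR) reproduces the table exactly.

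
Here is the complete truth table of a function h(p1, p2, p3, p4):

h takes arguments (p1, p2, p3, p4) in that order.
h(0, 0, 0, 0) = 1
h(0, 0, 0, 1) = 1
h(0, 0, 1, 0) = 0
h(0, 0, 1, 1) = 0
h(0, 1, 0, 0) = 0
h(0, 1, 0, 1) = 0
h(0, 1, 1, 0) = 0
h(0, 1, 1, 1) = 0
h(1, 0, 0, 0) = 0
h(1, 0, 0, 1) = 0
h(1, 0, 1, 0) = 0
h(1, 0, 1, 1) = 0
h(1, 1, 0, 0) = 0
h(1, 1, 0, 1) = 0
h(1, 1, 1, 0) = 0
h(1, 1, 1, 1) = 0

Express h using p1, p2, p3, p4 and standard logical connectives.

Collect the rows where h=1 — (0,0,0,0), (0,0,0,1) — and write one minterm per row: ¬p1·¬p2·¬p3·¬p4, ¬p1·¬p2·¬p3·p4. Their union (logical OR) reproduces the table exactly.

h(p1, p2, p3, p4) = (((~p1 & ~p2) & ~p3) & ~p4) | (((~p1 & ~p2) & ~p3) & p4)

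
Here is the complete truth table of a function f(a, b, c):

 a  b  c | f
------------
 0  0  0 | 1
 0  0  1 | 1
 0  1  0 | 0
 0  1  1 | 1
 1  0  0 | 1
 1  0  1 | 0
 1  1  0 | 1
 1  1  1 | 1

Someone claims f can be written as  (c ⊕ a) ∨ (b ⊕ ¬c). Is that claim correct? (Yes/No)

Check the formula against f row by row:
  a=0, b=0, c=0: formula gives 1, f = 1 ✓
  a=0, b=0, c=1: formula gives 1, f = 1 ✓
  a=0, b=1, c=0: formula gives 0, f = 0 ✓
  a=0, b=1, c=1: formula gives 1, f = 1 ✓
  a=1, b=0, c=0: formula gives 1, f = 1 ✓
  …and likewise for the remaining 3 rows.
Every row agrees, so the formula is equivalent.

Yes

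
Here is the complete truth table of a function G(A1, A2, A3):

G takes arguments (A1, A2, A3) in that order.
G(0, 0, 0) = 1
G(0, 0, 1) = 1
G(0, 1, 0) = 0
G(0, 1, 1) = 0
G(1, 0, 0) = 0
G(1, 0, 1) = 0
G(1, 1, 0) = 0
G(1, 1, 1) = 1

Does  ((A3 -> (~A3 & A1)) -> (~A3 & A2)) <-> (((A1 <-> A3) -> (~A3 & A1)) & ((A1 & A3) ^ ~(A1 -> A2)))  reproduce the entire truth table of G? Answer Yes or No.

Check the formula against G row by row:
  A1=0, A2=0, A3=0: formula gives 1, G = 1 ✓
  A1=0, A2=0, A3=1: formula gives 0, but G = 1 ✗
A single disagreement suffices: at (0,0,1) they differ, so the formula does not compute G.

No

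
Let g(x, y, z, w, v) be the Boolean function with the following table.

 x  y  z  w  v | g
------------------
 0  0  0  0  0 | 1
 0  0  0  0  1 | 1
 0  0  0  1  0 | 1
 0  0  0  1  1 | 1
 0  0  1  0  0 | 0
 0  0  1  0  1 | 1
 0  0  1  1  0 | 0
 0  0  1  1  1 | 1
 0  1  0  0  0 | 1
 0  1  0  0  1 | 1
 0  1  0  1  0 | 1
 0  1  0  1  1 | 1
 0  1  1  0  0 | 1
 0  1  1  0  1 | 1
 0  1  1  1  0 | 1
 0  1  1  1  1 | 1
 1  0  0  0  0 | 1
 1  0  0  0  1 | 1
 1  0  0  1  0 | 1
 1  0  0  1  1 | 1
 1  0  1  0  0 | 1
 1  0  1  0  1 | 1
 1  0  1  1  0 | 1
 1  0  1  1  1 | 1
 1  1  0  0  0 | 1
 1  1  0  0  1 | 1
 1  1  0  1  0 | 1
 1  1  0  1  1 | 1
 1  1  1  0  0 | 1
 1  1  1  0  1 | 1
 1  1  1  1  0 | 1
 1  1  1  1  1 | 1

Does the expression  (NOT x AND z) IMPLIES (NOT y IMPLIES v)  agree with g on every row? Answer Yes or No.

Yes

Test each input against both g and the formula:
  x=0, y=0, z=0, w=0, v=0: formula gives 1, g = 1 ✓
  x=0, y=0, z=0, w=0, v=1: formula gives 1, g = 1 ✓
  x=0, y=0, z=0, w=1, v=0: formula gives 1, g = 1 ✓
  x=0, y=0, z=0, w=1, v=1: formula gives 1, g = 1 ✓
  …and likewise for the remaining 28 rows.
Every row agrees, so the formula is equivalent.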